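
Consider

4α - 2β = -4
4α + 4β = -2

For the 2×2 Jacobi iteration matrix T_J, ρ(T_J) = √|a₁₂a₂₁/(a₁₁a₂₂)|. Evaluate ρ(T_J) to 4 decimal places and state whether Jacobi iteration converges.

a₁₂a₂₁/(a₁₁a₂₂) = (-2)·(4) / ((4)·(4)) = -0.500000
ρ = √|-0.500000| = √0.500000 = 0.7071
ρ < 1, so Jacobi converges

0.7071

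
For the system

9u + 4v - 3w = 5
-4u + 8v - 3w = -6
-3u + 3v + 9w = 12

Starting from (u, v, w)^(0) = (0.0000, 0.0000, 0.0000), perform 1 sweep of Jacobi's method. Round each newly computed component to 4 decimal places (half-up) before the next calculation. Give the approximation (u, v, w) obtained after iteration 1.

(0.5556, -0.7500, 1.3333)

Iteration 1:
  u = (5 - (4)·0.0000 - (-3)·0.0000) / (9) = 0.5556
  v = (-6 - (-4)·0.0000 - (-3)·0.0000) / (8) = -0.7500
  w = (12 - (-3)·0.0000 - (3)·0.0000) / (9) = 1.3333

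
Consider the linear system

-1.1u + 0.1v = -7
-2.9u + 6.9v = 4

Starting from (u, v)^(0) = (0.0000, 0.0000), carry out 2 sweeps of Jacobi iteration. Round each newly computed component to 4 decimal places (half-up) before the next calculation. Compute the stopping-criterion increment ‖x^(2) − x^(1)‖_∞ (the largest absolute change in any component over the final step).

Iteration 1:
  u = (-7 - (0.1)·0.0000) / (-1.1) = 6.3636
  v = (4 - (-2.9)·0.0000) / (6.9) = 0.5797
Iteration 2:
  u = (-7 - (0.1)·0.5797) / (-1.1) = 6.4163
  v = (4 - (-2.9)·6.3636) / (6.9) = 3.2543
Change: (0.0527, 2.6746) → max |·| = 2.6746

2.6746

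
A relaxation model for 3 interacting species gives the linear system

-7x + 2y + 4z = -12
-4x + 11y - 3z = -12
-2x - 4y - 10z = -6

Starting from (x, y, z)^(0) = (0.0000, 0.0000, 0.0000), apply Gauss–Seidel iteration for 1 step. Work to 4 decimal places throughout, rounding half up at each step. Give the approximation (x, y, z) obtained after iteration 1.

(1.7143, -0.4675, 0.4441)

Iteration 1:
  x = (-12 - (2)·0.0000 - (4)·0.0000) / (-7) = 1.7143
  y = (-12 - (-4)·1.7143 - (-3)·0.0000) / (11) = -0.4675
  z = (-6 - (-2)·1.7143 - (-4)·-0.4675) / (-10) = 0.4441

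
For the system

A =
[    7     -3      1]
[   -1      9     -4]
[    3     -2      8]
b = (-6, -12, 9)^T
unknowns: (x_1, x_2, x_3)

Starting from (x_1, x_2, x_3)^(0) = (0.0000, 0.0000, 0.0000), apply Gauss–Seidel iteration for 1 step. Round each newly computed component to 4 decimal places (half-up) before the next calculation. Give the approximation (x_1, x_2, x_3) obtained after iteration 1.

(-0.8571, -1.4286, 1.0893)

Iteration 1:
  x_1 = (-6 - (-3)·0.0000 - (1)·0.0000) / (7) = -0.8571
  x_2 = (-12 - (-1)·-0.8571 - (-4)·0.0000) / (9) = -1.4286
  x_3 = (9 - (3)·-0.8571 - (-2)·-1.4286) / (8) = 1.0893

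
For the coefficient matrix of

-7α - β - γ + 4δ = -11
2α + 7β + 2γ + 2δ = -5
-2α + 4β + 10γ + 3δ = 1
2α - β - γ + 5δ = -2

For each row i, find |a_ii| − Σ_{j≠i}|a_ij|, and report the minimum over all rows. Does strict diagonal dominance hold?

row 1: |-7| − (1+1+4) = 1
row 2: |7| − (2+2+2) = 1
row 3: |10| − (2+4+3) = 1
row 4: |5| − (2+1+1) = 1
minimum over rows = 1 → strictly diagonally dominant (convergence guaranteed)

1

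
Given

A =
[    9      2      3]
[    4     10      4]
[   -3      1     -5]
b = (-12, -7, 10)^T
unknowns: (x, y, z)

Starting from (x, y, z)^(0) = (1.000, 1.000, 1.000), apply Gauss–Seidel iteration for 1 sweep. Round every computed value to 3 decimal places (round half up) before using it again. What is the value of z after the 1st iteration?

-0.935

Iteration 1:
  x = (-12 - (2)·1.000 - (3)·1.000) / (9) = -1.889
  y = (-7 - (4)·-1.889 - (4)·1.000) / (10) = -0.344
  z = (10 - (-3)·-1.889 - (1)·-0.344) / (-5) = -0.935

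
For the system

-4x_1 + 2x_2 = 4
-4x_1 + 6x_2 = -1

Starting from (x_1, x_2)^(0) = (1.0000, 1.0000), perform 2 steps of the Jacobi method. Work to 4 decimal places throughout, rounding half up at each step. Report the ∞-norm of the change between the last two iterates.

1.0000

Iteration 1:
  x_1 = (4 - (2)·1.0000) / (-4) = -0.5000
  x_2 = (-1 - (-4)·1.0000) / (6) = 0.5000
Iteration 2:
  x_1 = (4 - (2)·0.5000) / (-4) = -0.7500
  x_2 = (-1 - (-4)·-0.5000) / (6) = -0.5000
Change: (-0.2500, -1.0000) → max |·| = 1.0000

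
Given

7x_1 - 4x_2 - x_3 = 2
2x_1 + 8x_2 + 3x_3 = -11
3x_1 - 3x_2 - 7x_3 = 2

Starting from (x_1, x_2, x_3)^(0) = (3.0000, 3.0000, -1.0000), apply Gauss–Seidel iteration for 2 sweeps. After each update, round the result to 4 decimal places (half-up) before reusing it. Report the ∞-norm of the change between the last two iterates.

2.2456

Iteration 1:
  x_1 = (2 - (-4)·3.0000 - (-1)·-1.0000) / (7) = 1.8571
  x_2 = (-11 - (2)·1.8571 - (3)·-1.0000) / (8) = -1.4643
  x_3 = (2 - (3)·1.8571 - (-3)·-1.4643) / (-7) = 1.1377
Iteration 2:
  x_1 = (2 - (-4)·-1.4643 - (-1)·1.1377) / (7) = -0.3885
  x_2 = (-11 - (2)·-0.3885 - (3)·1.1377) / (8) = -1.7045
  x_3 = (2 - (3)·-0.3885 - (-3)·-1.7045) / (-7) = 0.2783
Change: (-2.2456, -0.2402, -0.8594) → max |·| = 2.2456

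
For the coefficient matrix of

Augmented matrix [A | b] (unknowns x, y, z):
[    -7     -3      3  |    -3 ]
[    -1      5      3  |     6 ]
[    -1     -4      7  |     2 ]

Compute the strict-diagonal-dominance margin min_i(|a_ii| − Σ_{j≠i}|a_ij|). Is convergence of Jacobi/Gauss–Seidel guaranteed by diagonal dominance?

1

row 1: |-7| − (3+3) = 1
row 2: |5| − (1+3) = 1
row 3: |7| − (1+4) = 2
minimum over rows = 1 → strictly diagonally dominant (convergence guaranteed)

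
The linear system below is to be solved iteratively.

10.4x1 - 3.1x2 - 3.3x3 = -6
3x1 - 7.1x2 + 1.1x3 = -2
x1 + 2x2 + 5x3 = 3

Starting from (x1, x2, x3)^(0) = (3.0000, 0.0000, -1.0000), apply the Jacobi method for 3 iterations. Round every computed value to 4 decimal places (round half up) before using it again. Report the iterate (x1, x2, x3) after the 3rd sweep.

(-0.5354, 0.2478, 0.6707)

Iteration 1:
  x1 = (-6 - (-3.1)·0.0000 - (-3.3)·-1.0000) / (10.4) = -0.8942
  x2 = (-2 - (3)·3.0000 - (1.1)·-1.0000) / (-7.1) = 1.3944
  x3 = (3 - (1)·3.0000 - (2)·0.0000) / (5) = 0.0000
Iteration 2:
  x1 = (-6 - (-3.1)·1.3944 - (-3.3)·0.0000) / (10.4) = -0.1613
  x2 = (-2 - (3)·-0.8942 - (1.1)·0.0000) / (-7.1) = -0.0961
  x3 = (3 - (1)·-0.8942 - (2)·1.3944) / (5) = 0.2211
Iteration 3:
  x1 = (-6 - (-3.1)·-0.0961 - (-3.3)·0.2211) / (10.4) = -0.5354
  x2 = (-2 - (3)·-0.1613 - (1.1)·0.2211) / (-7.1) = 0.2478
  x3 = (3 - (1)·-0.1613 - (2)·-0.0961) / (5) = 0.6707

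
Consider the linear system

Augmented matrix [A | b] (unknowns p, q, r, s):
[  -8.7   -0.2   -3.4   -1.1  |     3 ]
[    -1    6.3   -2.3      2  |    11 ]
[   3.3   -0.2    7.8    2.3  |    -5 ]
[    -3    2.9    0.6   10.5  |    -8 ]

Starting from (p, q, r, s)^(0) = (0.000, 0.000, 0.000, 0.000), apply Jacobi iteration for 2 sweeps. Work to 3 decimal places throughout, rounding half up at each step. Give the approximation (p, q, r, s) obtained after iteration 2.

Iteration 1:
  p = (3 - (-0.2)·0.000 - (-3.4)·0.000 - (-1.1)·0.000) / (-8.7) = -0.345
  q = (11 - (-1)·0.000 - (-2.3)·0.000 - (2)·0.000) / (6.3) = 1.746
  r = (-5 - (3.3)·0.000 - (-0.2)·0.000 - (2.3)·0.000) / (7.8) = -0.641
  s = (-8 - (-3)·0.000 - (2.9)·0.000 - (0.6)·0.000) / (10.5) = -0.762
Iteration 2:
  p = (3 - (-0.2)·1.746 - (-3.4)·-0.641 - (-1.1)·-0.762) / (-8.7) = -0.038
  q = (11 - (-1)·-0.345 - (-2.3)·-0.641 - (2)·-0.762) / (6.3) = 1.699
  r = (-5 - (3.3)·-0.345 - (-0.2)·1.746 - (2.3)·-0.762) / (7.8) = -0.226
  s = (-8 - (-3)·-0.345 - (2.9)·1.746 - (0.6)·-0.641) / (10.5) = -1.306

(-0.038, 1.699, -0.226, -1.306)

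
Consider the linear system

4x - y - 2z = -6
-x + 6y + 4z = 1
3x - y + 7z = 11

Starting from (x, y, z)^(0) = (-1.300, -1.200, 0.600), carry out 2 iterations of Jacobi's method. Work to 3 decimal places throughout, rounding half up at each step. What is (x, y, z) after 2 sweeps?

(-0.634, -1.388, 2.150)

Iteration 1:
  x = (-6 - (-1)·-1.200 - (-2)·0.600) / (4) = -1.500
  y = (1 - (-1)·-1.300 - (4)·0.600) / (6) = -0.450
  z = (11 - (3)·-1.300 - (-1)·-1.200) / (7) = 1.957
Iteration 2:
  x = (-6 - (-1)·-0.450 - (-2)·1.957) / (4) = -0.634
  y = (1 - (-1)·-1.500 - (4)·1.957) / (6) = -1.388
  z = (11 - (3)·-1.500 - (-1)·-0.450) / (7) = 2.150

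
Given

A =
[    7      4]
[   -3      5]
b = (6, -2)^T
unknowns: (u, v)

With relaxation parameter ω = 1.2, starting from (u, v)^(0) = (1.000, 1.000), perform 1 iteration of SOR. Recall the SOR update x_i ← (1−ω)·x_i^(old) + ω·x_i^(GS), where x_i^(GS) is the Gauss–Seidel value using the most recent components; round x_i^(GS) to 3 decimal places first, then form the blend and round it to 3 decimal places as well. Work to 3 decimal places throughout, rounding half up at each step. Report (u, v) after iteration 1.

(0.143, -0.577)

Iteration 1:
  u: GS value = (6 - (4)·1.000) / (7) = 0.286;  u ← (1−ω)·1.000 + ω·0.286 = 0.143
  v: GS value = (-2 - (-3)·0.143) / (5) = -0.314;  v ← (1−ω)·1.000 + ω·-0.314 = -0.577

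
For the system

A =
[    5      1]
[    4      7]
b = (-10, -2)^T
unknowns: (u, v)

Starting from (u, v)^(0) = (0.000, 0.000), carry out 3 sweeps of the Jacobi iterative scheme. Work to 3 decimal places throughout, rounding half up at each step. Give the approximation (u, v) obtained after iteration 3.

(-2.171, 0.825)

Iteration 1:
  u = (-10 - (1)·0.000) / (5) = -2.000
  v = (-2 - (4)·0.000) / (7) = -0.286
Iteration 2:
  u = (-10 - (1)·-0.286) / (5) = -1.943
  v = (-2 - (4)·-2.000) / (7) = 0.857
Iteration 3:
  u = (-10 - (1)·0.857) / (5) = -2.171
  v = (-2 - (4)·-1.943) / (7) = 0.825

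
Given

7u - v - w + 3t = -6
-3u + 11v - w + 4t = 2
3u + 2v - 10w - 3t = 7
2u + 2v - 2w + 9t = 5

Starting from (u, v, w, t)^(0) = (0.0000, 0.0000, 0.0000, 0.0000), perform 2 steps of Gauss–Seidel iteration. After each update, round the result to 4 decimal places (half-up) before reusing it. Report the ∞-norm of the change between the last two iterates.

Iteration 1:
  u = (-6 - (-1)·0.0000 - (-1)·0.0000 - (3)·0.0000) / (7) = -0.8571
  v = (2 - (-3)·-0.8571 - (-1)·0.0000 - (4)·0.0000) / (11) = -0.0519
  w = (7 - (3)·-0.8571 - (2)·-0.0519 - (-3)·0.0000) / (-10) = -0.9675
  t = (5 - (2)·-0.8571 - (2)·-0.0519 - (-2)·-0.9675) / (9) = 0.5426
Iteration 2:
  u = (-6 - (-1)·-0.0519 - (-1)·-0.9675 - (3)·0.5426) / (7) = -1.2353
  v = (2 - (-3)·-1.2353 - (-1)·-0.9675 - (4)·0.5426) / (11) = -0.4403
  w = (7 - (3)·-1.2353 - (2)·-0.4403 - (-3)·0.5426) / (-10) = -1.3214
  t = (5 - (2)·-1.2353 - (2)·-0.4403 - (-2)·-1.3214) / (9) = 0.6343
Change: (-0.3782, -0.3884, -0.3539, 0.0917) → max |·| = 0.3884

0.3884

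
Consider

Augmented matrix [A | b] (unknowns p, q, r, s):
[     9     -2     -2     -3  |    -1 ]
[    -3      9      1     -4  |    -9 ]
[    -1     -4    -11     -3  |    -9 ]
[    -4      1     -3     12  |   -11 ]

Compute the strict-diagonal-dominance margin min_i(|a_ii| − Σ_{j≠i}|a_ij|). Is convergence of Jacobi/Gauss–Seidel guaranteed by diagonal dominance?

row 1: |9| − (2+2+3) = 2
row 2: |9| − (3+1+4) = 1
row 3: |-11| − (1+4+3) = 3
row 4: |12| − (4+1+3) = 4
minimum over rows = 1 → strictly diagonally dominant (convergence guaranteed)

1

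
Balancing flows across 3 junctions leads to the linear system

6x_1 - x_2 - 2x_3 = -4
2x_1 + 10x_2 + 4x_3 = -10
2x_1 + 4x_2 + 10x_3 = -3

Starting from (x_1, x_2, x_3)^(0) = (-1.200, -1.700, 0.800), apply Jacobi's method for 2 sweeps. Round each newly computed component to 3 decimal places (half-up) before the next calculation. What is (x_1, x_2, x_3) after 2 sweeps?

Iteration 1:
  x_1 = (-4 - (-1)·-1.700 - (-2)·0.800) / (6) = -0.683
  x_2 = (-10 - (2)·-1.200 - (4)·0.800) / (10) = -1.080
  x_3 = (-3 - (2)·-1.200 - (4)·-1.700) / (10) = 0.620
Iteration 2:
  x_1 = (-4 - (-1)·-1.080 - (-2)·0.620) / (6) = -0.640
  x_2 = (-10 - (2)·-0.683 - (4)·0.620) / (10) = -1.111
  x_3 = (-3 - (2)·-0.683 - (4)·-1.080) / (10) = 0.269

(-0.640, -1.111, 0.269)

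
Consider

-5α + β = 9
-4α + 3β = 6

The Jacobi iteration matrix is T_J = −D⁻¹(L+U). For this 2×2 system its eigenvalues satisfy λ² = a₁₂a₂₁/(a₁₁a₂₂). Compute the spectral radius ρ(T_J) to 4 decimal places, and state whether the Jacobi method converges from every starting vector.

0.5164

a₁₂a₂₁/(a₁₁a₂₂) = (1)·(-4) / ((-5)·(3)) = 0.266667
ρ = √|0.266667| = √0.266667 = 0.5164
ρ < 1, so Jacobi converges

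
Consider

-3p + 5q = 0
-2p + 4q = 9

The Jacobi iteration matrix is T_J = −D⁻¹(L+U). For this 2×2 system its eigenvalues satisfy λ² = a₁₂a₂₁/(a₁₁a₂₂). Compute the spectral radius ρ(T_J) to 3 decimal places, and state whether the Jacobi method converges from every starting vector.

a₁₂a₂₁/(a₁₁a₂₂) = (5)·(-2) / ((-3)·(4)) = 0.833333
ρ = √|0.833333| = √0.833333 = 0.913
ρ < 1, so Jacobi converges

0.913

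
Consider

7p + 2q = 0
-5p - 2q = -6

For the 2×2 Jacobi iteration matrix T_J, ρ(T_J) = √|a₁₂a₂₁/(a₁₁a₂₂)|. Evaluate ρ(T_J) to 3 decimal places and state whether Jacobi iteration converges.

0.845

a₁₂a₂₁/(a₁₁a₂₂) = (2)·(-5) / ((7)·(-2)) = 0.714286
ρ = √|0.714286| = √0.714286 = 0.845
ρ < 1, so Jacobi converges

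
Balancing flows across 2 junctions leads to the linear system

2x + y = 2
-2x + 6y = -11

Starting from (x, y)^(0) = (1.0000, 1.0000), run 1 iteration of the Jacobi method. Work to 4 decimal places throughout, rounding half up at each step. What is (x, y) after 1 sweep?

Iteration 1:
  x = (2 - (1)·1.0000) / (2) = 0.5000
  y = (-11 - (-2)·1.0000) / (6) = -1.5000

(0.5000, -1.5000)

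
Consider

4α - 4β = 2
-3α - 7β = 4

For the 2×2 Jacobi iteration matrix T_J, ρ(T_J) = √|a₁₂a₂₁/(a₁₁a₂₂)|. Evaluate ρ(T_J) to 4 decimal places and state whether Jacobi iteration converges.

0.6547

a₁₂a₂₁/(a₁₁a₂₂) = (-4)·(-3) / ((4)·(-7)) = -0.428571
ρ = √|-0.428571| = √0.428571 = 0.6547
ρ < 1, so Jacobi converges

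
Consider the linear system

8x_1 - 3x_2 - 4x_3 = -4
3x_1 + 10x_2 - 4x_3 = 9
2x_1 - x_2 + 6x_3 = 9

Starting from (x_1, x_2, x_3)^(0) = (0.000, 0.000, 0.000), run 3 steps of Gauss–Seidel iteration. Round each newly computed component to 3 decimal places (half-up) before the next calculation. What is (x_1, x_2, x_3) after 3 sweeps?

Iteration 1:
  x_1 = (-4 - (-3)·0.000 - (-4)·0.000) / (8) = -0.500
  x_2 = (9 - (3)·-0.500 - (-4)·0.000) / (10) = 1.050
  x_3 = (9 - (2)·-0.500 - (-1)·1.050) / (6) = 1.842
Iteration 2:
  x_1 = (-4 - (-3)·1.050 - (-4)·1.842) / (8) = 0.815
  x_2 = (9 - (3)·0.815 - (-4)·1.842) / (10) = 1.392
  x_3 = (9 - (2)·0.815 - (-1)·1.392) / (6) = 1.460
Iteration 3:
  x_1 = (-4 - (-3)·1.392 - (-4)·1.460) / (8) = 0.752
  x_2 = (9 - (3)·0.752 - (-4)·1.460) / (10) = 1.258
  x_3 = (9 - (2)·0.752 - (-1)·1.258) / (6) = 1.459

(0.752, 1.258, 1.459)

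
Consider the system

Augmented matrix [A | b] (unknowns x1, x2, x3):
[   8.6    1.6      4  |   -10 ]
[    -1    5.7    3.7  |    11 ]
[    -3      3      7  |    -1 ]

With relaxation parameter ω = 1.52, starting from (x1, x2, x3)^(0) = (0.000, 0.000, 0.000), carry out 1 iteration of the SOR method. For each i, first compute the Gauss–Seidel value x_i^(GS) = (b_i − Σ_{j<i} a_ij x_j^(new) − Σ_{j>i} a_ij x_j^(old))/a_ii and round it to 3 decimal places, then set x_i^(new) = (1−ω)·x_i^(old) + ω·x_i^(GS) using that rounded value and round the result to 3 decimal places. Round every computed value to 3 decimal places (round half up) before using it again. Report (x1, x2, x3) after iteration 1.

Iteration 1:
  x1: GS value = (-10 - (1.6)·0.000 - (4)·0.000) / (8.6) = -1.163;  x1 ← (1−ω)·0.000 + ω·-1.163 = -1.768
  x2: GS value = (11 - (-1)·-1.768 - (3.7)·0.000) / (5.7) = 1.620;  x2 ← (1−ω)·0.000 + ω·1.620 = 2.462
  x3: GS value = (-1 - (-3)·-1.768 - (3)·2.462) / (7) = -1.956;  x3 ← (1−ω)·0.000 + ω·-1.956 = -2.973

(-1.768, 2.462, -2.973)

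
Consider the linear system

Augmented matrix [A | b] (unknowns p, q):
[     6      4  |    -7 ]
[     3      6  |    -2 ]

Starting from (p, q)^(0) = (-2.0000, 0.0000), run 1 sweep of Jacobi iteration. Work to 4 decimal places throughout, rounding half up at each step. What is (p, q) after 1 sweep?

Iteration 1:
  p = (-7 - (4)·0.0000) / (6) = -1.1667
  q = (-2 - (3)·-2.0000) / (6) = 0.6667

(-1.1667, 0.6667)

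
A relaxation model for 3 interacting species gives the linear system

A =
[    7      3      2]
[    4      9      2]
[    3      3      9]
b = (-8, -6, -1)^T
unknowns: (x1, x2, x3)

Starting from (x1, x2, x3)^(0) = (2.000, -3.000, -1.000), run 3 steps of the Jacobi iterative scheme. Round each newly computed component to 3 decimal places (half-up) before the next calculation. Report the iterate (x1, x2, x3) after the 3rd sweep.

Iteration 1:
  x1 = (-8 - (3)·-3.000 - (2)·-1.000) / (7) = 0.429
  x2 = (-6 - (4)·2.000 - (2)·-1.000) / (9) = -1.333
  x3 = (-1 - (3)·2.000 - (3)·-3.000) / (9) = 0.222
Iteration 2:
  x1 = (-8 - (3)·-1.333 - (2)·0.222) / (7) = -0.635
  x2 = (-6 - (4)·0.429 - (2)·0.222) / (9) = -0.907
  x3 = (-1 - (3)·0.429 - (3)·-1.333) / (9) = 0.190
Iteration 3:
  x1 = (-8 - (3)·-0.907 - (2)·0.190) / (7) = -0.808
  x2 = (-6 - (4)·-0.635 - (2)·0.190) / (9) = -0.427
  x3 = (-1 - (3)·-0.635 - (3)·-0.907) / (9) = 0.403

(-0.808, -0.427, 0.403)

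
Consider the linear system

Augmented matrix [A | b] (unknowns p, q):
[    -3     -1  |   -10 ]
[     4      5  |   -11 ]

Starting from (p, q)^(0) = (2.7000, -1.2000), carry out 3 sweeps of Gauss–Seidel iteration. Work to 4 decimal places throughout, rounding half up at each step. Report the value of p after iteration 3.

Iteration 1:
  p = (-10 - (-1)·-1.2000) / (-3) = 3.7333
  q = (-11 - (4)·3.7333) / (5) = -5.1866
Iteration 2:
  p = (-10 - (-1)·-5.1866) / (-3) = 5.0622
  q = (-11 - (4)·5.0622) / (5) = -6.2498
Iteration 3:
  p = (-10 - (-1)·-6.2498) / (-3) = 5.4166
  q = (-11 - (4)·5.4166) / (5) = -6.5333

5.4166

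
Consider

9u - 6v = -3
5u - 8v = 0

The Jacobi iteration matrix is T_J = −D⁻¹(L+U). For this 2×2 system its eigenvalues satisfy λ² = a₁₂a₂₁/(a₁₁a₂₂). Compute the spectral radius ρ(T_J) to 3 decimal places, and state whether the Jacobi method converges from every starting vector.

a₁₂a₂₁/(a₁₁a₂₂) = (-6)·(5) / ((9)·(-8)) = 0.416667
ρ = √|0.416667| = √0.416667 = 0.645
ρ < 1, so Jacobi converges

0.645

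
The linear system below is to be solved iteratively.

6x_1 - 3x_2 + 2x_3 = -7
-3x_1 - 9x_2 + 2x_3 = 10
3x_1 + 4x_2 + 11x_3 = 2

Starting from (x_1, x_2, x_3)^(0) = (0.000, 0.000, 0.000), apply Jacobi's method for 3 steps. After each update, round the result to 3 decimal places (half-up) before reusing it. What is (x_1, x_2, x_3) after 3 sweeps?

Iteration 1:
  x_1 = (-7 - (-3)·0.000 - (2)·0.000) / (6) = -1.167
  x_2 = (10 - (-3)·0.000 - (2)·0.000) / (-9) = -1.111
  x_3 = (2 - (3)·0.000 - (4)·0.000) / (11) = 0.182
Iteration 2:
  x_1 = (-7 - (-3)·-1.111 - (2)·0.182) / (6) = -1.783
  x_2 = (10 - (-3)·-1.167 - (2)·0.182) / (-9) = -0.682
  x_3 = (2 - (3)·-1.167 - (4)·-1.111) / (11) = 0.904
Iteration 3:
  x_1 = (-7 - (-3)·-0.682 - (2)·0.904) / (6) = -1.809
  x_2 = (10 - (-3)·-1.783 - (2)·0.904) / (-9) = -0.316
  x_3 = (2 - (3)·-1.783 - (4)·-0.682) / (11) = 0.916

(-1.809, -0.316, 0.916)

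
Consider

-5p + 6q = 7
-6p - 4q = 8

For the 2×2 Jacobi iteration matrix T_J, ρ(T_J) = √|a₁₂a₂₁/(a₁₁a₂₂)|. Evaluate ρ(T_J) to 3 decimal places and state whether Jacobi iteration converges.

1.342

a₁₂a₂₁/(a₁₁a₂₂) = (6)·(-6) / ((-5)·(-4)) = -1.800000
ρ = √|-1.800000| = √1.800000 = 1.342
ρ > 1, so Jacobi diverges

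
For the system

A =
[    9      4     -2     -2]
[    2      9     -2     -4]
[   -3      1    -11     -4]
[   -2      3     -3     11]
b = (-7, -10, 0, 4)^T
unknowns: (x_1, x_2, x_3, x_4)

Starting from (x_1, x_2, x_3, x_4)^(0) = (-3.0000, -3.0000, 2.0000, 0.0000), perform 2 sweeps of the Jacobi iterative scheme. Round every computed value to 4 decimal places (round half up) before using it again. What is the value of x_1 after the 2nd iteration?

Iteration 1:
  x_1 = (-7 - (4)·-3.0000 - (-2)·2.0000 - (-2)·0.0000) / (9) = 1.0000
  x_2 = (-10 - (2)·-3.0000 - (-2)·2.0000 - (-4)·0.0000) / (9) = 0.0000
  x_3 = (0 - (-3)·-3.0000 - (1)·-3.0000 - (-4)·0.0000) / (-11) = 0.5455
  x_4 = (4 - (-2)·-3.0000 - (3)·-3.0000 - (-3)·2.0000) / (11) = 1.1818
Iteration 2:
  x_1 = (-7 - (4)·0.0000 - (-2)·0.5455 - (-2)·1.1818) / (9) = -0.3939
  x_2 = (-10 - (2)·1.0000 - (-2)·0.5455 - (-4)·1.1818) / (9) = -0.6869
  x_3 = (0 - (-3)·1.0000 - (1)·0.0000 - (-4)·1.1818) / (-11) = -0.7025
  x_4 = (4 - (-2)·1.0000 - (3)·0.0000 - (-3)·0.5455) / (11) = 0.6942

-0.3939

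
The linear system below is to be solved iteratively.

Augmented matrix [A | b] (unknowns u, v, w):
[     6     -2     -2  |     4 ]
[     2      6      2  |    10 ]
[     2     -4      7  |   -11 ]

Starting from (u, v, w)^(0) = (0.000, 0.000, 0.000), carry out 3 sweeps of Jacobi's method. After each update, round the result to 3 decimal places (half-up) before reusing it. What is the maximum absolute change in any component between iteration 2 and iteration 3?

Iteration 1:
  u = (4 - (-2)·0.000 - (-2)·0.000) / (6) = 0.667
  v = (10 - (2)·0.000 - (2)·0.000) / (6) = 1.667
  w = (-11 - (2)·0.000 - (-4)·0.000) / (7) = -1.571
Iteration 2:
  u = (4 - (-2)·1.667 - (-2)·-1.571) / (6) = 0.699
  v = (10 - (2)·0.667 - (2)·-1.571) / (6) = 1.968
  w = (-11 - (2)·0.667 - (-4)·1.667) / (7) = -0.809
Iteration 3:
  u = (4 - (-2)·1.968 - (-2)·-0.809) / (6) = 1.053
  v = (10 - (2)·0.699 - (2)·-0.809) / (6) = 1.703
  w = (-11 - (2)·0.699 - (-4)·1.968) / (7) = -0.647
Change: (0.354, -0.265, 0.162) → max |·| = 0.354

0.354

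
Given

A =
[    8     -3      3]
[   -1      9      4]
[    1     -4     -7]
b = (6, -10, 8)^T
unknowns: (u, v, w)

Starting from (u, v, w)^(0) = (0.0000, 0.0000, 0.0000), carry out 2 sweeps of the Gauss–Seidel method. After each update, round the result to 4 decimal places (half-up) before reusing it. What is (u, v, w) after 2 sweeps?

(0.5327, -0.8526, -0.5796)

Iteration 1:
  u = (6 - (-3)·0.0000 - (3)·0.0000) / (8) = 0.7500
  v = (-10 - (-1)·0.7500 - (4)·0.0000) / (9) = -1.0278
  w = (8 - (1)·0.7500 - (-4)·-1.0278) / (-7) = -0.4484
Iteration 2:
  u = (6 - (-3)·-1.0278 - (3)·-0.4484) / (8) = 0.5327
  v = (-10 - (-1)·0.5327 - (4)·-0.4484) / (9) = -0.8526
  w = (8 - (1)·0.5327 - (-4)·-0.8526) / (-7) = -0.5796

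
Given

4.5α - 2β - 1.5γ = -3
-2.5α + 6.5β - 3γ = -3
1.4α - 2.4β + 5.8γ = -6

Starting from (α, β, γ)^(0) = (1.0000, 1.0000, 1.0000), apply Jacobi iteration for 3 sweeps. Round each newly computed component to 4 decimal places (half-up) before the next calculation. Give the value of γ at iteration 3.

Iteration 1:
  α = (-3 - (-2)·1.0000 - (-1.5)·1.0000) / (4.5) = 0.1111
  β = (-3 - (-2.5)·1.0000 - (-3)·1.0000) / (6.5) = 0.3846
  γ = (-6 - (1.4)·1.0000 - (-2.4)·1.0000) / (5.8) = -0.8621
Iteration 2:
  α = (-3 - (-2)·0.3846 - (-1.5)·-0.8621) / (4.5) = -0.7831
  β = (-3 - (-2.5)·0.1111 - (-3)·-0.8621) / (6.5) = -0.8167
  γ = (-6 - (1.4)·0.1111 - (-2.4)·0.3846) / (5.8) = -0.9022
Iteration 3:
  α = (-3 - (-2)·-0.8167 - (-1.5)·-0.9022) / (4.5) = -1.3304
  β = (-3 - (-2.5)·-0.7831 - (-3)·-0.9022) / (6.5) = -1.1791
  γ = (-6 - (1.4)·-0.7831 - (-2.4)·-0.8167) / (5.8) = -1.1834

-1.1834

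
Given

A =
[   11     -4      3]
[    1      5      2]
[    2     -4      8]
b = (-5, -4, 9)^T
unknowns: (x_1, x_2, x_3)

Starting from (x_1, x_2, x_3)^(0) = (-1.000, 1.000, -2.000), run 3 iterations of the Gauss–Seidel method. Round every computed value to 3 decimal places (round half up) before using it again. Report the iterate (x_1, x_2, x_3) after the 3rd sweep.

Iteration 1:
  x_1 = (-5 - (-4)·1.000 - (3)·-2.000) / (11) = 0.455
  x_2 = (-4 - (1)·0.455 - (2)·-2.000) / (5) = -0.091
  x_3 = (9 - (2)·0.455 - (-4)·-0.091) / (8) = 0.966
Iteration 2:
  x_1 = (-5 - (-4)·-0.091 - (3)·0.966) / (11) = -0.751
  x_2 = (-4 - (1)·-0.751 - (2)·0.966) / (5) = -1.036
  x_3 = (9 - (2)·-0.751 - (-4)·-1.036) / (8) = 0.795
Iteration 3:
  x_1 = (-5 - (-4)·-1.036 - (3)·0.795) / (11) = -1.048
  x_2 = (-4 - (1)·-1.048 - (2)·0.795) / (5) = -0.908
  x_3 = (9 - (2)·-1.048 - (-4)·-0.908) / (8) = 0.933

(-1.048, -0.908, 0.933)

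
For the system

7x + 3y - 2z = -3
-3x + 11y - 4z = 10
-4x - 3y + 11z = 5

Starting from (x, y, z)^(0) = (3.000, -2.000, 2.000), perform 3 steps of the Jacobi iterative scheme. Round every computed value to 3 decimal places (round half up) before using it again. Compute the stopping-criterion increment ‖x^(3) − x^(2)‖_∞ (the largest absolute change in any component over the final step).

1.047

Iteration 1:
  x = (-3 - (3)·-2.000 - (-2)·2.000) / (7) = 1.000
  y = (10 - (-3)·3.000 - (-4)·2.000) / (11) = 2.455
  z = (5 - (-4)·3.000 - (-3)·-2.000) / (11) = 1.000
Iteration 2:
  x = (-3 - (3)·2.455 - (-2)·1.000) / (7) = -1.195
  y = (10 - (-3)·1.000 - (-4)·1.000) / (11) = 1.545
  z = (5 - (-4)·1.000 - (-3)·2.455) / (11) = 1.488
Iteration 3:
  x = (-3 - (3)·1.545 - (-2)·1.488) / (7) = -0.666
  y = (10 - (-3)·-1.195 - (-4)·1.488) / (11) = 1.124
  z = (5 - (-4)·-1.195 - (-3)·1.545) / (11) = 0.441
Change: (0.529, -0.421, -1.047) → max |·| = 1.047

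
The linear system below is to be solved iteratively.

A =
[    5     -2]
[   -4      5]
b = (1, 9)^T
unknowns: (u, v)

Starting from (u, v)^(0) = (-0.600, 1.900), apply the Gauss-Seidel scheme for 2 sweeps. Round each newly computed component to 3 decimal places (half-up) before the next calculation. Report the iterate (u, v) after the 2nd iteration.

(1.227, 2.782)

Iteration 1:
  u = (1 - (-2)·1.900) / (5) = 0.960
  v = (9 - (-4)·0.960) / (5) = 2.568
Iteration 2:
  u = (1 - (-2)·2.568) / (5) = 1.227
  v = (9 - (-4)·1.227) / (5) = 2.782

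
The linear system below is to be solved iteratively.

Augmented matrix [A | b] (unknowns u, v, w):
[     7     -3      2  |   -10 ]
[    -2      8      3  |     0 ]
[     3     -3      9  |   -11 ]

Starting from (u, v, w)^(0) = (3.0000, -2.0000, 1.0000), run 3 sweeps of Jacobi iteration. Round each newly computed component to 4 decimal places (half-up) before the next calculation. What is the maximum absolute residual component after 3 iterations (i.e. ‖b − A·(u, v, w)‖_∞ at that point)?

0.8029

Iteration 1:
  u = (-10 - (-3)·-2.0000 - (2)·1.0000) / (7) = -2.5714
  v = (0 - (-2)·3.0000 - (3)·1.0000) / (8) = 0.3750
  w = (-11 - (3)·3.0000 - (-3)·-2.0000) / (9) = -2.8889
Iteration 2:
  u = (-10 - (-3)·0.3750 - (2)·-2.8889) / (7) = -0.4425
  v = (0 - (-2)·-2.5714 - (3)·-2.8889) / (8) = 0.4405
  w = (-11 - (3)·-2.5714 - (-3)·0.3750) / (9) = -0.2401
Iteration 3:
  u = (-10 - (-3)·0.4405 - (2)·-0.2401) / (7) = -1.1712
  v = (0 - (-2)·-0.4425 - (3)·-0.2401) / (8) = -0.0206
  w = (-11 - (3)·-0.4425 - (-3)·0.4405) / (9) = -0.9279
Residual b − A·x = (-0.0076, 0.6061, 0.8029); ∞-norm = 0.8029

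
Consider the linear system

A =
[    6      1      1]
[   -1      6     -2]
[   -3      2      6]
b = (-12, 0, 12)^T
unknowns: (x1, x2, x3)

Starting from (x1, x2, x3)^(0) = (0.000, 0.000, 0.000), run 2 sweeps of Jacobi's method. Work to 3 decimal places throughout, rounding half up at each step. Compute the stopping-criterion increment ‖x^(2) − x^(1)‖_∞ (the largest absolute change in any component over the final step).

1.000

Iteration 1:
  x1 = (-12 - (1)·0.000 - (1)·0.000) / (6) = -2.000
  x2 = (0 - (-1)·0.000 - (-2)·0.000) / (6) = 0.000
  x3 = (12 - (-3)·0.000 - (2)·0.000) / (6) = 2.000
Iteration 2:
  x1 = (-12 - (1)·0.000 - (1)·2.000) / (6) = -2.333
  x2 = (0 - (-1)·-2.000 - (-2)·2.000) / (6) = 0.333
  x3 = (12 - (-3)·-2.000 - (2)·0.000) / (6) = 1.000
Change: (-0.333, 0.333, -1.000) → max |·| = 1.000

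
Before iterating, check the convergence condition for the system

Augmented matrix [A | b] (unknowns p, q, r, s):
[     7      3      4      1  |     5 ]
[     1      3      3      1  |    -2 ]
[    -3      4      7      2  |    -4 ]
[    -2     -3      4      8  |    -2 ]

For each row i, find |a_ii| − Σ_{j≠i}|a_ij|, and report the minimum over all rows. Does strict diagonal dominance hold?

-2

row 1: |7| − (3+4+1) = -1
row 2: |3| − (1+3+1) = -2
row 3: |7| − (3+4+2) = -2
row 4: |8| − (2+3+4) = -1
minimum over rows = -2 → not strictly diagonally dominant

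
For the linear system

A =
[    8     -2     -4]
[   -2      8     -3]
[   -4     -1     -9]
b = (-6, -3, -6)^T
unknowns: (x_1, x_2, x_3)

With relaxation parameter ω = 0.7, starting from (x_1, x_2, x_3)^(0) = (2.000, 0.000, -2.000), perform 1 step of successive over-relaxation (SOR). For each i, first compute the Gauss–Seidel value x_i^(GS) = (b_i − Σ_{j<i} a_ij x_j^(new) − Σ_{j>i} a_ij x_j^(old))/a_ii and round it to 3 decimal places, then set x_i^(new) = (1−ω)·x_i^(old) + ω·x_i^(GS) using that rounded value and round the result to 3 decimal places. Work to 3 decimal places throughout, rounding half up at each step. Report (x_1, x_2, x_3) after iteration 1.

(-0.625, -0.897, 0.131)

Iteration 1:
  x_1: GS value = (-6 - (-2)·0.000 - (-4)·-2.000) / (8) = -1.750;  x_1 ← (1−ω)·2.000 + ω·-1.750 = -0.625
  x_2: GS value = (-3 - (-2)·-0.625 - (-3)·-2.000) / (8) = -1.281;  x_2 ← (1−ω)·0.000 + ω·-1.281 = -0.897
  x_3: GS value = (-6 - (-4)·-0.625 - (-1)·-0.897) / (-9) = 1.044;  x_3 ← (1−ω)·-2.000 + ω·1.044 = 0.131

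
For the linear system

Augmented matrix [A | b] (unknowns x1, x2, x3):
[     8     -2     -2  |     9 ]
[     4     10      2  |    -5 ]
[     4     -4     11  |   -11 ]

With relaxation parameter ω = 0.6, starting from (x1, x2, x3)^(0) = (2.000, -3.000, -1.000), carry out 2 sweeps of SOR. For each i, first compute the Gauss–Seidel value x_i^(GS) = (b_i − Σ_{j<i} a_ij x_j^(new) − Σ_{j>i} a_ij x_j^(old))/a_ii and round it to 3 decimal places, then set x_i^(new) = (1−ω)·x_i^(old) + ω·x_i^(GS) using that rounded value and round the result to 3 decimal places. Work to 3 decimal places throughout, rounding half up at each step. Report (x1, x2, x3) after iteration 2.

Iteration 1:
  x1: GS value = (9 - (-2)·-3.000 - (-2)·-1.000) / (8) = 0.125;  x1 ← (1−ω)·2.000 + ω·0.125 = 0.875
  x2: GS value = (-5 - (4)·0.875 - (2)·-1.000) / (10) = -0.650;  x2 ← (1−ω)·-3.000 + ω·-0.650 = -1.590
  x3: GS value = (-11 - (4)·0.875 - (-4)·-1.590) / (11) = -1.896;  x3 ← (1−ω)·-1.000 + ω·-1.896 = -1.538
Iteration 2:
  x1: GS value = (9 - (-2)·-1.590 - (-2)·-1.538) / (8) = 0.343;  x1 ← (1−ω)·0.875 + ω·0.343 = 0.556
  x2: GS value = (-5 - (4)·0.556 - (2)·-1.538) / (10) = -0.415;  x2 ← (1−ω)·-1.590 + ω·-0.415 = -0.885
  x3: GS value = (-11 - (4)·0.556 - (-4)·-0.885) / (11) = -1.524;  x3 ← (1−ω)·-1.538 + ω·-1.524 = -1.530

(0.556, -0.885, -1.530)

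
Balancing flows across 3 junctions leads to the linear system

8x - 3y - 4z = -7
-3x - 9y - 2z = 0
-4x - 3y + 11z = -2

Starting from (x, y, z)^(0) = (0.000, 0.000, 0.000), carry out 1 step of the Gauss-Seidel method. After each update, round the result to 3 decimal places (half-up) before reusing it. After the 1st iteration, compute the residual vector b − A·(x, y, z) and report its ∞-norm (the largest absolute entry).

0.837

Iteration 1:
  x = (-7 - (-3)·0.000 - (-4)·0.000) / (8) = -0.875
  y = (0 - (-3)·-0.875 - (-2)·0.000) / (-9) = 0.292
  z = (-2 - (-4)·-0.875 - (-3)·0.292) / (11) = -0.420
Residual b − A·x = (-0.804, -0.837, -0.004); ∞-norm = 0.837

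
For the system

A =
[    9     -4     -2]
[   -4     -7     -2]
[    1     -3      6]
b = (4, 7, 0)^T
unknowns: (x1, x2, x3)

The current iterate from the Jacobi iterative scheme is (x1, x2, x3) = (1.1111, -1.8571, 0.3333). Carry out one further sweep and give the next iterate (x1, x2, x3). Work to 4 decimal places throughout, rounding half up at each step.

One sweep:
  x1 = (4 - (-4)·-1.8571 - (-2)·0.3333) / (9) = -0.3069
  x2 = (7 - (-4)·1.1111 - (-2)·0.3333) / (-7) = -1.7301
  x3 = (0 - (1)·1.1111 - (-3)·-1.8571) / (6) = -1.1137

(-0.3069, -1.7301, -1.1137)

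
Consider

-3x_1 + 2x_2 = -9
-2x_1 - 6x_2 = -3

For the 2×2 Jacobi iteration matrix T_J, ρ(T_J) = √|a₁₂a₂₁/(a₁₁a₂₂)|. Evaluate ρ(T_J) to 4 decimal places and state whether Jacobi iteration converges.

0.4714

a₁₂a₂₁/(a₁₁a₂₂) = (2)·(-2) / ((-3)·(-6)) = -0.222222
ρ = √|-0.222222| = √0.222222 = 0.4714
ρ < 1, so Jacobi converges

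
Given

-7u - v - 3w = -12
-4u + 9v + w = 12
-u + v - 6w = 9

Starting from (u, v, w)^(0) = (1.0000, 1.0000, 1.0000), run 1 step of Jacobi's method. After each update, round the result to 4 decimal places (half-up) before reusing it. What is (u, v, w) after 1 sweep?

Iteration 1:
  u = (-12 - (-1)·1.0000 - (-3)·1.0000) / (-7) = 1.1429
  v = (12 - (-4)·1.0000 - (1)·1.0000) / (9) = 1.6667
  w = (9 - (-1)·1.0000 - (1)·1.0000) / (-6) = -1.5000

(1.1429, 1.6667, -1.5000)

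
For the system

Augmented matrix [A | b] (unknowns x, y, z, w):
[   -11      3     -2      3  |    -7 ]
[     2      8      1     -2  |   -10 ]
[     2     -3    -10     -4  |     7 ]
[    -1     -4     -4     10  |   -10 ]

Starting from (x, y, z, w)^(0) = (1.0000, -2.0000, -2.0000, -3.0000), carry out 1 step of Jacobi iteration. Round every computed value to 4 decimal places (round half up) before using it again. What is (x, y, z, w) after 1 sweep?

Iteration 1:
  x = (-7 - (3)·-2.0000 - (-2)·-2.0000 - (3)·-3.0000) / (-11) = -0.3636
  y = (-10 - (2)·1.0000 - (1)·-2.0000 - (-2)·-3.0000) / (8) = -2.0000
  z = (7 - (2)·1.0000 - (-3)·-2.0000 - (-4)·-3.0000) / (-10) = 1.3000
  w = (-10 - (-1)·1.0000 - (-4)·-2.0000 - (-4)·-2.0000) / (10) = -2.5000

(-0.3636, -2.0000, 1.3000, -2.5000)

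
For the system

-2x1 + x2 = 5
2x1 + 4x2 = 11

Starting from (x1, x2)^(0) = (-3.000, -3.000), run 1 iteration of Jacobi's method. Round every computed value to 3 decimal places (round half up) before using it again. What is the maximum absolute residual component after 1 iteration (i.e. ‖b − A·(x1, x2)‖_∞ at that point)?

Iteration 1:
  x1 = (5 - (1)·-3.000) / (-2) = -4.000
  x2 = (11 - (2)·-3.000) / (4) = 4.250
Residual b − A·x = (-7.250, 2.000); ∞-norm = 7.250

7.250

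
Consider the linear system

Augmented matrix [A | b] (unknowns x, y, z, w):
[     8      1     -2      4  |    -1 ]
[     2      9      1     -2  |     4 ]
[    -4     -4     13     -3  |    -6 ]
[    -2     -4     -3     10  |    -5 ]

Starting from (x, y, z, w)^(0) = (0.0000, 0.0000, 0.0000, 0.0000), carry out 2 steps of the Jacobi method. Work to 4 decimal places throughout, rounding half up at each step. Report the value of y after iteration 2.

0.4124

Iteration 1:
  x = (-1 - (1)·0.0000 - (-2)·0.0000 - (4)·0.0000) / (8) = -0.1250
  y = (4 - (2)·0.0000 - (1)·0.0000 - (-2)·0.0000) / (9) = 0.4444
  z = (-6 - (-4)·0.0000 - (-4)·0.0000 - (-3)·0.0000) / (13) = -0.4615
  w = (-5 - (-2)·0.0000 - (-4)·0.0000 - (-3)·0.0000) / (10) = -0.5000
Iteration 2:
  x = (-1 - (1)·0.4444 - (-2)·-0.4615 - (4)·-0.5000) / (8) = -0.0459
  y = (4 - (2)·-0.1250 - (1)·-0.4615 - (-2)·-0.5000) / (9) = 0.4124
  z = (-6 - (-4)·-0.1250 - (-4)·0.4444 - (-3)·-0.5000) / (13) = -0.4786
  w = (-5 - (-2)·-0.1250 - (-4)·0.4444 - (-3)·-0.4615) / (10) = -0.4857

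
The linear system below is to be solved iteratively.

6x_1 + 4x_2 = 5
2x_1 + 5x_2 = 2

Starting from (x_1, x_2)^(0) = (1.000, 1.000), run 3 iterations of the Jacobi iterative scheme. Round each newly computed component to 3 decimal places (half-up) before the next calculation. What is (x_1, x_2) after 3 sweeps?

(0.611, 0.067)

Iteration 1:
  x_1 = (5 - (4)·1.000) / (6) = 0.167
  x_2 = (2 - (2)·1.000) / (5) = 0.000
Iteration 2:
  x_1 = (5 - (4)·0.000) / (6) = 0.833
  x_2 = (2 - (2)·0.167) / (5) = 0.333
Iteration 3:
  x_1 = (5 - (4)·0.333) / (6) = 0.611
  x_2 = (2 - (2)·0.833) / (5) = 0.067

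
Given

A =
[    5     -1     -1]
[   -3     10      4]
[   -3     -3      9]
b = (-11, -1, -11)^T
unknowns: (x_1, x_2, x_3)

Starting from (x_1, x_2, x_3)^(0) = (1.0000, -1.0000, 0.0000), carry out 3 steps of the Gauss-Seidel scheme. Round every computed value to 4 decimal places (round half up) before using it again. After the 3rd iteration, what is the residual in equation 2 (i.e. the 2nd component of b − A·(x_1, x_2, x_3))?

-0.2509

Iteration 1:
  x_1 = (-11 - (-1)·-1.0000 - (-1)·0.0000) / (5) = -2.4000
  x_2 = (-1 - (-3)·-2.4000 - (4)·0.0000) / (10) = -0.8200
  x_3 = (-11 - (-3)·-2.4000 - (-3)·-0.8200) / (9) = -2.2956
Iteration 2:
  x_1 = (-11 - (-1)·-0.8200 - (-1)·-2.2956) / (5) = -2.8231
  x_2 = (-1 - (-3)·-2.8231 - (4)·-2.2956) / (10) = -0.0287
  x_3 = (-11 - (-3)·-2.8231 - (-3)·-0.0287) / (9) = -2.1728
Iteration 3:
  x_1 = (-11 - (-1)·-0.0287 - (-1)·-2.1728) / (5) = -2.6403
  x_2 = (-1 - (-3)·-2.6403 - (4)·-2.1728) / (10) = -0.0230
  x_3 = (-11 - (-3)·-2.6403 - (-3)·-0.0230) / (9) = -2.1100
Residual b − A·x = (0.0685, -0.2509, 0.0001)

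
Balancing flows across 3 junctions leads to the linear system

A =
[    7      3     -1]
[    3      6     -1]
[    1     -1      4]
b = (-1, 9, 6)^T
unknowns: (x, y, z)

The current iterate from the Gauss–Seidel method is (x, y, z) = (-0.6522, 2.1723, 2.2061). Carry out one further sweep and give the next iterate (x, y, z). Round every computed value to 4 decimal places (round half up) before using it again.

(-0.7587, 2.2470, 2.2514)

One sweep:
  x = (-1 - (3)·2.1723 - (-1)·2.2061) / (7) = -0.7587
  y = (9 - (3)·-0.7587 - (-1)·2.2061) / (6) = 2.2470
  z = (6 - (1)·-0.7587 - (-1)·2.2470) / (4) = 2.2514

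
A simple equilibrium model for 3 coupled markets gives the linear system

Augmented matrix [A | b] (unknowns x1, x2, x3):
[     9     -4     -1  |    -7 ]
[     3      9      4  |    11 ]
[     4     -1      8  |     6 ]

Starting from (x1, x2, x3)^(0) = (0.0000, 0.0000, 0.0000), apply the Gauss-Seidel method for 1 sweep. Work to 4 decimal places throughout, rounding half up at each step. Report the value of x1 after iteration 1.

-0.7778

Iteration 1:
  x1 = (-7 - (-4)·0.0000 - (-1)·0.0000) / (9) = -0.7778
  x2 = (11 - (3)·-0.7778 - (4)·0.0000) / (9) = 1.4815
  x3 = (6 - (4)·-0.7778 - (-1)·1.4815) / (8) = 1.3241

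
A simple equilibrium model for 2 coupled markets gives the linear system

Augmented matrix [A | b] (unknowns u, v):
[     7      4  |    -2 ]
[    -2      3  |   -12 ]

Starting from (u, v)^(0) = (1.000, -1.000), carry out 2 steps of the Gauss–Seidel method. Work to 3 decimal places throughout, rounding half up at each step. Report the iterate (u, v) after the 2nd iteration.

Iteration 1:
  u = (-2 - (4)·-1.000) / (7) = 0.286
  v = (-12 - (-2)·0.286) / (3) = -3.809
Iteration 2:
  u = (-2 - (4)·-3.809) / (7) = 1.891
  v = (-12 - (-2)·1.891) / (3) = -2.739

(1.891, -2.739)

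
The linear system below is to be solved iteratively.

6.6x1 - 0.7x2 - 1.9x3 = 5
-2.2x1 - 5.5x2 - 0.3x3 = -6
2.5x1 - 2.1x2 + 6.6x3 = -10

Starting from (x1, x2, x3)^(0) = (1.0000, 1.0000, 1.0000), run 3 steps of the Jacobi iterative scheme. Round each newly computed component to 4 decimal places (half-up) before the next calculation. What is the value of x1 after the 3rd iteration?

0.3301

Iteration 1:
  x1 = (5 - (-0.7)·1.0000 - (-1.9)·1.0000) / (6.6) = 1.1515
  x2 = (-6 - (-2.2)·1.0000 - (-0.3)·1.0000) / (-5.5) = 0.6364
  x3 = (-10 - (2.5)·1.0000 - (-2.1)·1.0000) / (6.6) = -1.5758
Iteration 2:
  x1 = (5 - (-0.7)·0.6364 - (-1.9)·-1.5758) / (6.6) = 0.3714
  x2 = (-6 - (-2.2)·1.1515 - (-0.3)·-1.5758) / (-5.5) = 0.7163
  x3 = (-10 - (2.5)·1.1515 - (-2.1)·0.6364) / (6.6) = -1.7488
Iteration 3:
  x1 = (5 - (-0.7)·0.7163 - (-1.9)·-1.7488) / (6.6) = 0.3301
  x2 = (-6 - (-2.2)·0.3714 - (-0.3)·-1.7488) / (-5.5) = 1.0377
  x3 = (-10 - (2.5)·0.3714 - (-2.1)·0.7163) / (6.6) = -1.4279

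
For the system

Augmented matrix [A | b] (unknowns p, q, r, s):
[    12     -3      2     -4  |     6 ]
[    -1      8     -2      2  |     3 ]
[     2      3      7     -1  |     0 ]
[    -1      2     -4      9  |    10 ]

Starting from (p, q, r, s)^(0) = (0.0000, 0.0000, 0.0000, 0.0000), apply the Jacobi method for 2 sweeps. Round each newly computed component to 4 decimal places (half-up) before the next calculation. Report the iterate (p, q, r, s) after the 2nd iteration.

(0.9641, 0.1597, -0.1448, 1.0833)

Iteration 1:
  p = (6 - (-3)·0.0000 - (2)·0.0000 - (-4)·0.0000) / (12) = 0.5000
  q = (3 - (-1)·0.0000 - (-2)·0.0000 - (2)·0.0000) / (8) = 0.3750
  r = (0 - (2)·0.0000 - (3)·0.0000 - (-1)·0.0000) / (7) = 0.0000
  s = (10 - (-1)·0.0000 - (2)·0.0000 - (-4)·0.0000) / (9) = 1.1111
Iteration 2:
  p = (6 - (-3)·0.3750 - (2)·0.0000 - (-4)·1.1111) / (12) = 0.9641
  q = (3 - (-1)·0.5000 - (-2)·0.0000 - (2)·1.1111) / (8) = 0.1597
  r = (0 - (2)·0.5000 - (3)·0.3750 - (-1)·1.1111) / (7) = -0.1448
  s = (10 - (-1)·0.5000 - (2)·0.3750 - (-4)·0.0000) / (9) = 1.0833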